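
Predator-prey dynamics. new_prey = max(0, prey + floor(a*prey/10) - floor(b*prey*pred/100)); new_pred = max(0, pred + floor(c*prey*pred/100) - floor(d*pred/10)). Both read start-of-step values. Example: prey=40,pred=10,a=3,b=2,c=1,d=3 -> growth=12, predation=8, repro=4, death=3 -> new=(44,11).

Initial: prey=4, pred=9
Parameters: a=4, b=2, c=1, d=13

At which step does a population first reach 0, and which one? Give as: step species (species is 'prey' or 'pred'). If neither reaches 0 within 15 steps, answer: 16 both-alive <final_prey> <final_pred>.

Answer: 1 pred

Derivation:
Step 1: prey: 4+1-0=5; pred: 9+0-11=0
First extinction: pred at step 1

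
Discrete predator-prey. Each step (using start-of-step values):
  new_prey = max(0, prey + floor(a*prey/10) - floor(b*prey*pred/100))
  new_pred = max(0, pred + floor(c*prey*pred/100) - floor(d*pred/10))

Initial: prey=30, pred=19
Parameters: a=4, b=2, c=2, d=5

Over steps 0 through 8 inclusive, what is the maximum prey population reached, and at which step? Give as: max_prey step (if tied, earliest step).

Step 1: prey: 30+12-11=31; pred: 19+11-9=21
Step 2: prey: 31+12-13=30; pred: 21+13-10=24
Step 3: prey: 30+12-14=28; pred: 24+14-12=26
Step 4: prey: 28+11-14=25; pred: 26+14-13=27
Step 5: prey: 25+10-13=22; pred: 27+13-13=27
Step 6: prey: 22+8-11=19; pred: 27+11-13=25
Step 7: prey: 19+7-9=17; pred: 25+9-12=22
Step 8: prey: 17+6-7=16; pred: 22+7-11=18
Max prey = 31 at step 1

Answer: 31 1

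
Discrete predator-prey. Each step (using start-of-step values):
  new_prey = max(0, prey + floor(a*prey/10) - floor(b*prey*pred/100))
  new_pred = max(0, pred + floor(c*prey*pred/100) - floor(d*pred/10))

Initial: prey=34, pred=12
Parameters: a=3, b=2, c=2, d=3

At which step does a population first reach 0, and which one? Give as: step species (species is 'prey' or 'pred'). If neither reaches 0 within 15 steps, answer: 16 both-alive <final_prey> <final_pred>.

Answer: 16 both-alive 1 3

Derivation:
Step 1: prey: 34+10-8=36; pred: 12+8-3=17
Step 2: prey: 36+10-12=34; pred: 17+12-5=24
Step 3: prey: 34+10-16=28; pred: 24+16-7=33
Step 4: prey: 28+8-18=18; pred: 33+18-9=42
Step 5: prey: 18+5-15=8; pred: 42+15-12=45
Step 6: prey: 8+2-7=3; pred: 45+7-13=39
Step 7: prey: 3+0-2=1; pred: 39+2-11=30
Step 8: prey: 1+0-0=1; pred: 30+0-9=21
Step 9: prey: 1+0-0=1; pred: 21+0-6=15
Step 10: prey: 1+0-0=1; pred: 15+0-4=11
Step 11: prey: 1+0-0=1; pred: 11+0-3=8
Step 12: prey: 1+0-0=1; pred: 8+0-2=6
Step 13: prey: 1+0-0=1; pred: 6+0-1=5
Step 14: prey: 1+0-0=1; pred: 5+0-1=4
Step 15: prey: 1+0-0=1; pred: 4+0-1=3
No extinction within 15 steps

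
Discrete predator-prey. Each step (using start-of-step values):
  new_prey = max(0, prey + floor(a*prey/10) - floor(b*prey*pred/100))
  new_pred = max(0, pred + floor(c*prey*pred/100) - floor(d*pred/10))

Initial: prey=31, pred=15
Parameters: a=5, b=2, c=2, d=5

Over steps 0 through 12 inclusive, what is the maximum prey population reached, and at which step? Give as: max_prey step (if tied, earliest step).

Step 1: prey: 31+15-9=37; pred: 15+9-7=17
Step 2: prey: 37+18-12=43; pred: 17+12-8=21
Step 3: prey: 43+21-18=46; pred: 21+18-10=29
Step 4: prey: 46+23-26=43; pred: 29+26-14=41
Step 5: prey: 43+21-35=29; pred: 41+35-20=56
Step 6: prey: 29+14-32=11; pred: 56+32-28=60
Step 7: prey: 11+5-13=3; pred: 60+13-30=43
Step 8: prey: 3+1-2=2; pred: 43+2-21=24
Step 9: prey: 2+1-0=3; pred: 24+0-12=12
Step 10: prey: 3+1-0=4; pred: 12+0-6=6
Step 11: prey: 4+2-0=6; pred: 6+0-3=3
Step 12: prey: 6+3-0=9; pred: 3+0-1=2
Max prey = 46 at step 3

Answer: 46 3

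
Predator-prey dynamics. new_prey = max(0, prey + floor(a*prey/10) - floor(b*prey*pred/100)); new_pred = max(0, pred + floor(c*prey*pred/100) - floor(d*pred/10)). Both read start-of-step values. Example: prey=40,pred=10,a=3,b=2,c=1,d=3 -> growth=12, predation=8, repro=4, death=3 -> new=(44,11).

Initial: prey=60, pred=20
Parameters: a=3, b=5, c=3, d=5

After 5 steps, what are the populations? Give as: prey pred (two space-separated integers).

Answer: 0 6

Derivation:
Step 1: prey: 60+18-60=18; pred: 20+36-10=46
Step 2: prey: 18+5-41=0; pred: 46+24-23=47
Step 3: prey: 0+0-0=0; pred: 47+0-23=24
Step 4: prey: 0+0-0=0; pred: 24+0-12=12
Step 5: prey: 0+0-0=0; pred: 12+0-6=6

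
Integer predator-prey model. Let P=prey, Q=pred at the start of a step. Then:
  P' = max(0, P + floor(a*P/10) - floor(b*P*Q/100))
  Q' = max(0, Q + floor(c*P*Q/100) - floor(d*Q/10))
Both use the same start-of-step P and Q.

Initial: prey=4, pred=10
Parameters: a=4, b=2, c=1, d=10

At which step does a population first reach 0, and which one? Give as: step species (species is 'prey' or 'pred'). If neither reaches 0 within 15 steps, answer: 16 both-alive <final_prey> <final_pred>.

Step 1: prey: 4+1-0=5; pred: 10+0-10=0
First extinction: pred at step 1

Answer: 1 pred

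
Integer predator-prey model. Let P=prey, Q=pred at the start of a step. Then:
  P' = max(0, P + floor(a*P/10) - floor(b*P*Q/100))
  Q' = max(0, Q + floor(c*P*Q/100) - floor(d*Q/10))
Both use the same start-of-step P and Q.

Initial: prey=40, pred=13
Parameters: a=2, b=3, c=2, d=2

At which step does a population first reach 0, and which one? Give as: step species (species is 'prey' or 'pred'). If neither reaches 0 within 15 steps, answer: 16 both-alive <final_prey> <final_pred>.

Answer: 16 both-alive 1 4

Derivation:
Step 1: prey: 40+8-15=33; pred: 13+10-2=21
Step 2: prey: 33+6-20=19; pred: 21+13-4=30
Step 3: prey: 19+3-17=5; pred: 30+11-6=35
Step 4: prey: 5+1-5=1; pred: 35+3-7=31
Step 5: prey: 1+0-0=1; pred: 31+0-6=25
Step 6: prey: 1+0-0=1; pred: 25+0-5=20
Step 7: prey: 1+0-0=1; pred: 20+0-4=16
Step 8: prey: 1+0-0=1; pred: 16+0-3=13
Step 9: prey: 1+0-0=1; pred: 13+0-2=11
Step 10: prey: 1+0-0=1; pred: 11+0-2=9
Step 11: prey: 1+0-0=1; pred: 9+0-1=8
Step 12: prey: 1+0-0=1; pred: 8+0-1=7
Step 13: prey: 1+0-0=1; pred: 7+0-1=6
Step 14: prey: 1+0-0=1; pred: 6+0-1=5
Step 15: prey: 1+0-0=1; pred: 5+0-1=4
No extinction within 15 steps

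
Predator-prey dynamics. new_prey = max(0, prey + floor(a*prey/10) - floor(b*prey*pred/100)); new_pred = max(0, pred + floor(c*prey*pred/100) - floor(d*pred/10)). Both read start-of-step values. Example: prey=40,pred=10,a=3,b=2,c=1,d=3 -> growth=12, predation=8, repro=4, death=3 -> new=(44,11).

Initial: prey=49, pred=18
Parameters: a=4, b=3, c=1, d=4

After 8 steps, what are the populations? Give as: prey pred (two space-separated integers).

Step 1: prey: 49+19-26=42; pred: 18+8-7=19
Step 2: prey: 42+16-23=35; pred: 19+7-7=19
Step 3: prey: 35+14-19=30; pred: 19+6-7=18
Step 4: prey: 30+12-16=26; pred: 18+5-7=16
Step 5: prey: 26+10-12=24; pred: 16+4-6=14
Step 6: prey: 24+9-10=23; pred: 14+3-5=12
Step 7: prey: 23+9-8=24; pred: 12+2-4=10
Step 8: prey: 24+9-7=26; pred: 10+2-4=8

Answer: 26 8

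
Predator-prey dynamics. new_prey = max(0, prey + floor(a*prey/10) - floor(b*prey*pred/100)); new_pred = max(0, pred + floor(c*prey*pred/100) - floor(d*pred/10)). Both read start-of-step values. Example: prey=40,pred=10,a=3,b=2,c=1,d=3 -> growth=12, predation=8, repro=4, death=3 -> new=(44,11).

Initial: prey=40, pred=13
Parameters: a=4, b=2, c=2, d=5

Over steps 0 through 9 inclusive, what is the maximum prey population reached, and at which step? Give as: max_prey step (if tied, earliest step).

Step 1: prey: 40+16-10=46; pred: 13+10-6=17
Step 2: prey: 46+18-15=49; pred: 17+15-8=24
Step 3: prey: 49+19-23=45; pred: 24+23-12=35
Step 4: prey: 45+18-31=32; pred: 35+31-17=49
Step 5: prey: 32+12-31=13; pred: 49+31-24=56
Step 6: prey: 13+5-14=4; pred: 56+14-28=42
Step 7: prey: 4+1-3=2; pred: 42+3-21=24
Step 8: prey: 2+0-0=2; pred: 24+0-12=12
Step 9: prey: 2+0-0=2; pred: 12+0-6=6
Max prey = 49 at step 2

Answer: 49 2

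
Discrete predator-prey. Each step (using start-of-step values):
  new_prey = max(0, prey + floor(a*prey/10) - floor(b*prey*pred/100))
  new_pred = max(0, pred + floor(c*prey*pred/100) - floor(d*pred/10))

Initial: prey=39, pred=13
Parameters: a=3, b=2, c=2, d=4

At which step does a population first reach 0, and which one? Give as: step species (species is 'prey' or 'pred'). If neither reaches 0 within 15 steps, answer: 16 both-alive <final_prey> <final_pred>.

Answer: 16 both-alive 2 2

Derivation:
Step 1: prey: 39+11-10=40; pred: 13+10-5=18
Step 2: prey: 40+12-14=38; pred: 18+14-7=25
Step 3: prey: 38+11-19=30; pred: 25+19-10=34
Step 4: prey: 30+9-20=19; pred: 34+20-13=41
Step 5: prey: 19+5-15=9; pred: 41+15-16=40
Step 6: prey: 9+2-7=4; pred: 40+7-16=31
Step 7: prey: 4+1-2=3; pred: 31+2-12=21
Step 8: prey: 3+0-1=2; pred: 21+1-8=14
Step 9: prey: 2+0-0=2; pred: 14+0-5=9
Step 10: prey: 2+0-0=2; pred: 9+0-3=6
Step 11: prey: 2+0-0=2; pred: 6+0-2=4
Step 12: prey: 2+0-0=2; pred: 4+0-1=3
Step 13: prey: 2+0-0=2; pred: 3+0-1=2
Step 14: prey: 2+0-0=2; pred: 2+0-0=2
Steps 15-15: state stable at prey=2, pred=2 (no change)
No extinction within 15 steps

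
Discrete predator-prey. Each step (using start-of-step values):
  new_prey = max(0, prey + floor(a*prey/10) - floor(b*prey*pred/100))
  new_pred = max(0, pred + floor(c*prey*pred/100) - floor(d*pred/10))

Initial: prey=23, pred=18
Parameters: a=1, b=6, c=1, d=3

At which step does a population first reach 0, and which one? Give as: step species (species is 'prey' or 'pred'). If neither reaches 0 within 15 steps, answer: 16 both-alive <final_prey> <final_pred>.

Step 1: prey: 23+2-24=1; pred: 18+4-5=17
Step 2: prey: 1+0-1=0; pred: 17+0-5=12
First extinction: prey at step 2

Answer: 2 prey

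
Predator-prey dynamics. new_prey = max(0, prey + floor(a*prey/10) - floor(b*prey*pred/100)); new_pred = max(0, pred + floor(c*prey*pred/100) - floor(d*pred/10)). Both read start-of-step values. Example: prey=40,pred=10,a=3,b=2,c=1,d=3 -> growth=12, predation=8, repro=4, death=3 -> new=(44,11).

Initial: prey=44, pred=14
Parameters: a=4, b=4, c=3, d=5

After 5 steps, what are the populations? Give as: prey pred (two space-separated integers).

Answer: 0 9

Derivation:
Step 1: prey: 44+17-24=37; pred: 14+18-7=25
Step 2: prey: 37+14-37=14; pred: 25+27-12=40
Step 3: prey: 14+5-22=0; pred: 40+16-20=36
Step 4: prey: 0+0-0=0; pred: 36+0-18=18
Step 5: prey: 0+0-0=0; pred: 18+0-9=9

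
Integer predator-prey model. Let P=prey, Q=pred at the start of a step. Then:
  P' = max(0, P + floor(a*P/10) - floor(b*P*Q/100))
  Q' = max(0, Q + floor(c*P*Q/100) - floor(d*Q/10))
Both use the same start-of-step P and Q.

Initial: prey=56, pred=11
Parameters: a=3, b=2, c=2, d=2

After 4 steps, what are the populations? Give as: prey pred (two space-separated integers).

Step 1: prey: 56+16-12=60; pred: 11+12-2=21
Step 2: prey: 60+18-25=53; pred: 21+25-4=42
Step 3: prey: 53+15-44=24; pred: 42+44-8=78
Step 4: prey: 24+7-37=0; pred: 78+37-15=100

Answer: 0 100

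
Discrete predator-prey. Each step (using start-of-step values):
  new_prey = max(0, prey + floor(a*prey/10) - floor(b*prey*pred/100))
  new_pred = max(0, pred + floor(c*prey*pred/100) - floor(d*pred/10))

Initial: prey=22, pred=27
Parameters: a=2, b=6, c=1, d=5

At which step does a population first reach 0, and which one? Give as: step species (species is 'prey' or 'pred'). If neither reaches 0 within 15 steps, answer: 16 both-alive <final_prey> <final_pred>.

Step 1: prey: 22+4-35=0; pred: 27+5-13=19
First extinction: prey at step 1

Answer: 1 prey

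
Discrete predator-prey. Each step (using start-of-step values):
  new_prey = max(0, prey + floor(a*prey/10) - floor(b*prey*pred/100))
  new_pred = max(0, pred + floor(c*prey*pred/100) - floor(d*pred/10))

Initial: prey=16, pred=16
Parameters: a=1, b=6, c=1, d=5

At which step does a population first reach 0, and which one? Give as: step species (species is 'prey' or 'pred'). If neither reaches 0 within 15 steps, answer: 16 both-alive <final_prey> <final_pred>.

Step 1: prey: 16+1-15=2; pred: 16+2-8=10
Step 2: prey: 2+0-1=1; pred: 10+0-5=5
Step 3: prey: 1+0-0=1; pred: 5+0-2=3
Step 4: prey: 1+0-0=1; pred: 3+0-1=2
Step 5: prey: 1+0-0=1; pred: 2+0-1=1
Step 6: prey: 1+0-0=1; pred: 1+0-0=1
Steps 7-15: state stable at prey=1, pred=1 (no change)
No extinction within 15 steps

Answer: 16 both-alive 1 1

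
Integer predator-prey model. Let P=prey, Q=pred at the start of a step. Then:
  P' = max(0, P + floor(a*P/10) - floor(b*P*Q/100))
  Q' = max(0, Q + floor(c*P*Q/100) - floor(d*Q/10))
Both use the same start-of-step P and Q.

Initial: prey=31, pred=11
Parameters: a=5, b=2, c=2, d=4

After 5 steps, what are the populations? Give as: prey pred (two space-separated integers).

Step 1: prey: 31+15-6=40; pred: 11+6-4=13
Step 2: prey: 40+20-10=50; pred: 13+10-5=18
Step 3: prey: 50+25-18=57; pred: 18+18-7=29
Step 4: prey: 57+28-33=52; pred: 29+33-11=51
Step 5: prey: 52+26-53=25; pred: 51+53-20=84

Answer: 25 84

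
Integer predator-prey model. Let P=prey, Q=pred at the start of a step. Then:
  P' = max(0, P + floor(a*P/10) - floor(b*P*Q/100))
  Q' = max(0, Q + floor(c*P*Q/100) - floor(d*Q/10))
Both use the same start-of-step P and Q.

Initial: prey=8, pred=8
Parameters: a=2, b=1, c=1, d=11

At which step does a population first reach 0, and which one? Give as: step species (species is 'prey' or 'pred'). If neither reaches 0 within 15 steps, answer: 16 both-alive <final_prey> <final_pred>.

Answer: 1 pred

Derivation:
Step 1: prey: 8+1-0=9; pred: 8+0-8=0
First extinction: pred at step 1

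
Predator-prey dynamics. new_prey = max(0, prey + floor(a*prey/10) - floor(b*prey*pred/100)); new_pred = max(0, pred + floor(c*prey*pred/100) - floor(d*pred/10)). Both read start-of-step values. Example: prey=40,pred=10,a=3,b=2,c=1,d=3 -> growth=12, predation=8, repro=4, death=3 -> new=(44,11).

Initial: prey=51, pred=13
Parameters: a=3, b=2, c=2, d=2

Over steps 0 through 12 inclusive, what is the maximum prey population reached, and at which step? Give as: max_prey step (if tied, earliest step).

Answer: 53 1

Derivation:
Step 1: prey: 51+15-13=53; pred: 13+13-2=24
Step 2: prey: 53+15-25=43; pred: 24+25-4=45
Step 3: prey: 43+12-38=17; pred: 45+38-9=74
Step 4: prey: 17+5-25=0; pred: 74+25-14=85
Step 5: prey: 0+0-0=0; pred: 85+0-17=68
Step 6: prey: 0+0-0=0; pred: 68+0-13=55
Step 7: prey: 0+0-0=0; pred: 55+0-11=44
Step 8: prey: 0+0-0=0; pred: 44+0-8=36
Step 9: prey: 0+0-0=0; pred: 36+0-7=29
Step 10: prey: 0+0-0=0; pred: 29+0-5=24
Step 11: prey: 0+0-0=0; pred: 24+0-4=20
Step 12: prey: 0+0-0=0; pred: 20+0-4=16
Max prey = 53 at step 1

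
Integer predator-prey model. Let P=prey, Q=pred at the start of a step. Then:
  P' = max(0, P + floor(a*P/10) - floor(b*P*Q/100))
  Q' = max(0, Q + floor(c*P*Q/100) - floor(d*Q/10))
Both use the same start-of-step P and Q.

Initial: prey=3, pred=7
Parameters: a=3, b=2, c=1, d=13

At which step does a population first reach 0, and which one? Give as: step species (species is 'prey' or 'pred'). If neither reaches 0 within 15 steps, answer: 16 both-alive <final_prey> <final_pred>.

Answer: 1 pred

Derivation:
Step 1: prey: 3+0-0=3; pred: 7+0-9=0
First extinction: pred at step 1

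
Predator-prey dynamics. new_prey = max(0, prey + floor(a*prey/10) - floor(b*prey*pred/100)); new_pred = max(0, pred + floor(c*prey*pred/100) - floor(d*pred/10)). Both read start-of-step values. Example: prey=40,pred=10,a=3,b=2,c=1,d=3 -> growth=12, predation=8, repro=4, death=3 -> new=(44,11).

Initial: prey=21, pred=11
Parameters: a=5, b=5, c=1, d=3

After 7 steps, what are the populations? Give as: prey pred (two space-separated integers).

Step 1: prey: 21+10-11=20; pred: 11+2-3=10
Step 2: prey: 20+10-10=20; pred: 10+2-3=9
Step 3: prey: 20+10-9=21; pred: 9+1-2=8
Step 4: prey: 21+10-8=23; pred: 8+1-2=7
Step 5: prey: 23+11-8=26; pred: 7+1-2=6
Step 6: prey: 26+13-7=32; pred: 6+1-1=6
Step 7: prey: 32+16-9=39; pred: 6+1-1=6

Answer: 39 6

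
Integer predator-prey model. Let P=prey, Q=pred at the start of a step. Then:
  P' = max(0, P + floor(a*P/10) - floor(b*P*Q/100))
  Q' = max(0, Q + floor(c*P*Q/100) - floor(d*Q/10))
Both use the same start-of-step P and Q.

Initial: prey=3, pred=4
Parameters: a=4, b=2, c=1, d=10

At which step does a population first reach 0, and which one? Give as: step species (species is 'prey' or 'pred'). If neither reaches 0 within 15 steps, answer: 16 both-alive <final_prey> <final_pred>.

Answer: 1 pred

Derivation:
Step 1: prey: 3+1-0=4; pred: 4+0-4=0
First extinction: pred at step 1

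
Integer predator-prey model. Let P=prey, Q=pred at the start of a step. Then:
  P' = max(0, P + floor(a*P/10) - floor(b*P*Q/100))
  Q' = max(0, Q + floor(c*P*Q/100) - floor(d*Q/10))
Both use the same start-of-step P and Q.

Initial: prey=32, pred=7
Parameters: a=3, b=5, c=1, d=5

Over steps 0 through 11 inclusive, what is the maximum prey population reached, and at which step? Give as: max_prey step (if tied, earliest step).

Step 1: prey: 32+9-11=30; pred: 7+2-3=6
Step 2: prey: 30+9-9=30; pred: 6+1-3=4
Step 3: prey: 30+9-6=33; pred: 4+1-2=3
Step 4: prey: 33+9-4=38; pred: 3+0-1=2
Step 5: prey: 38+11-3=46; pred: 2+0-1=1
Step 6: prey: 46+13-2=57; pred: 1+0-0=1
Step 7: prey: 57+17-2=72; pred: 1+0-0=1
Step 8: prey: 72+21-3=90; pred: 1+0-0=1
Step 9: prey: 90+27-4=113; pred: 1+0-0=1
Step 10: prey: 113+33-5=141; pred: 1+1-0=2
Step 11: prey: 141+42-14=169; pred: 2+2-1=3
Max prey = 169 at step 11

Answer: 169 11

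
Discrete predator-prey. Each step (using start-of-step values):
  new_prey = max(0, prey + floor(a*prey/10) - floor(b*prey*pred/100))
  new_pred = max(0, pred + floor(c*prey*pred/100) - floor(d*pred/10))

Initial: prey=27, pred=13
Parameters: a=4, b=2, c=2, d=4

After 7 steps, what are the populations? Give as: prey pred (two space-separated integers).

Step 1: prey: 27+10-7=30; pred: 13+7-5=15
Step 2: prey: 30+12-9=33; pred: 15+9-6=18
Step 3: prey: 33+13-11=35; pred: 18+11-7=22
Step 4: prey: 35+14-15=34; pred: 22+15-8=29
Step 5: prey: 34+13-19=28; pred: 29+19-11=37
Step 6: prey: 28+11-20=19; pred: 37+20-14=43
Step 7: prey: 19+7-16=10; pred: 43+16-17=42

Answer: 10 42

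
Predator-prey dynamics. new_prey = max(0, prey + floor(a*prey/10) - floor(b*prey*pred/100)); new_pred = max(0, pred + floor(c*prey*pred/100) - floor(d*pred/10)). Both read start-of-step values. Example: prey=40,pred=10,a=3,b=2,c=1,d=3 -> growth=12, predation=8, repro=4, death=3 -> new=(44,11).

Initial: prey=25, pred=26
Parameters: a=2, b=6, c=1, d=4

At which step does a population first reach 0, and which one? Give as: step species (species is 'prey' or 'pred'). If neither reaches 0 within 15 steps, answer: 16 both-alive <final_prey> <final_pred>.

Step 1: prey: 25+5-39=0; pred: 26+6-10=22
First extinction: prey at step 1

Answer: 1 prey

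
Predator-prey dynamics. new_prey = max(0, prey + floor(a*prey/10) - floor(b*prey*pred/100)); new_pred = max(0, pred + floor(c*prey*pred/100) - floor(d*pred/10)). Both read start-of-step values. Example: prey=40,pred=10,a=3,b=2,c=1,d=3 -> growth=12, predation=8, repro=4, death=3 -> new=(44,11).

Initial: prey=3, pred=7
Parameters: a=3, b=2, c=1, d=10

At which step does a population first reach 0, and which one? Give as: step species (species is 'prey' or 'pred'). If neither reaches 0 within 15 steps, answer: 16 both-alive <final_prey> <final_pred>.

Answer: 1 pred

Derivation:
Step 1: prey: 3+0-0=3; pred: 7+0-7=0
First extinction: pred at step 1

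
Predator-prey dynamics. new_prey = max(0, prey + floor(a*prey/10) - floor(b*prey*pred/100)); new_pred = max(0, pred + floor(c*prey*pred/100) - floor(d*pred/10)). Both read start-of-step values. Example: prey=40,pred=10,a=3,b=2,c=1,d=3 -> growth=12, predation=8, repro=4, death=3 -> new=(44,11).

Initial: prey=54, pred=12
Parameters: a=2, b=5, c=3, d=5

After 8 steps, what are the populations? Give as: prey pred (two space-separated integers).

Answer: 0 1

Derivation:
Step 1: prey: 54+10-32=32; pred: 12+19-6=25
Step 2: prey: 32+6-40=0; pred: 25+24-12=37
Step 3: prey: 0+0-0=0; pred: 37+0-18=19
Step 4: prey: 0+0-0=0; pred: 19+0-9=10
Step 5: prey: 0+0-0=0; pred: 10+0-5=5
Step 6: prey: 0+0-0=0; pred: 5+0-2=3
Step 7: prey: 0+0-0=0; pred: 3+0-1=2
Step 8: prey: 0+0-0=0; pred: 2+0-1=1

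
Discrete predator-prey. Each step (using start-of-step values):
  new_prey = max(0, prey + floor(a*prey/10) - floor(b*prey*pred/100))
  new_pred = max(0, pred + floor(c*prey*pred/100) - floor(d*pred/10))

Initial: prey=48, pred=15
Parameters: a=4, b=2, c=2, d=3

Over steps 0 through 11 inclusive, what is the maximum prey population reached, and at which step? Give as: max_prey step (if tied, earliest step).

Step 1: prey: 48+19-14=53; pred: 15+14-4=25
Step 2: prey: 53+21-26=48; pred: 25+26-7=44
Step 3: prey: 48+19-42=25; pred: 44+42-13=73
Step 4: prey: 25+10-36=0; pred: 73+36-21=88
Step 5: prey: 0+0-0=0; pred: 88+0-26=62
Step 6: prey: 0+0-0=0; pred: 62+0-18=44
Step 7: prey: 0+0-0=0; pred: 44+0-13=31
Step 8: prey: 0+0-0=0; pred: 31+0-9=22
Step 9: prey: 0+0-0=0; pred: 22+0-6=16
Step 10: prey: 0+0-0=0; pred: 16+0-4=12
Step 11: prey: 0+0-0=0; pred: 12+0-3=9
Max prey = 53 at step 1

Answer: 53 1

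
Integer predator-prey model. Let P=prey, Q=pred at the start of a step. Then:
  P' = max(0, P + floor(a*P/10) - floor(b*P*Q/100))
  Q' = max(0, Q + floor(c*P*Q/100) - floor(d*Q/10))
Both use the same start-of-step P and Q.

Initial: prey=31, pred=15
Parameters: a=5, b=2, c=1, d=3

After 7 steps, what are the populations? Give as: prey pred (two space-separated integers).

Answer: 40 49

Derivation:
Step 1: prey: 31+15-9=37; pred: 15+4-4=15
Step 2: prey: 37+18-11=44; pred: 15+5-4=16
Step 3: prey: 44+22-14=52; pred: 16+7-4=19
Step 4: prey: 52+26-19=59; pred: 19+9-5=23
Step 5: prey: 59+29-27=61; pred: 23+13-6=30
Step 6: prey: 61+30-36=55; pred: 30+18-9=39
Step 7: prey: 55+27-42=40; pred: 39+21-11=49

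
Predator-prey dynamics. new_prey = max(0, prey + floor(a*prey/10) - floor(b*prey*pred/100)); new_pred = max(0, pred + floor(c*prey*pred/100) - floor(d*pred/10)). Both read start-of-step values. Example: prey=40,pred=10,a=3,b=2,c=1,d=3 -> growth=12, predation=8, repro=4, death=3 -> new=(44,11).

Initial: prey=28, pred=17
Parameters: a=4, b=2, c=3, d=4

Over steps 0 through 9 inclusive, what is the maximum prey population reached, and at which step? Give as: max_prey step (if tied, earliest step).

Step 1: prey: 28+11-9=30; pred: 17+14-6=25
Step 2: prey: 30+12-15=27; pred: 25+22-10=37
Step 3: prey: 27+10-19=18; pred: 37+29-14=52
Step 4: prey: 18+7-18=7; pred: 52+28-20=60
Step 5: prey: 7+2-8=1; pred: 60+12-24=48
Step 6: prey: 1+0-0=1; pred: 48+1-19=30
Step 7: prey: 1+0-0=1; pred: 30+0-12=18
Step 8: prey: 1+0-0=1; pred: 18+0-7=11
Step 9: prey: 1+0-0=1; pred: 11+0-4=7
Max prey = 30 at step 1

Answer: 30 1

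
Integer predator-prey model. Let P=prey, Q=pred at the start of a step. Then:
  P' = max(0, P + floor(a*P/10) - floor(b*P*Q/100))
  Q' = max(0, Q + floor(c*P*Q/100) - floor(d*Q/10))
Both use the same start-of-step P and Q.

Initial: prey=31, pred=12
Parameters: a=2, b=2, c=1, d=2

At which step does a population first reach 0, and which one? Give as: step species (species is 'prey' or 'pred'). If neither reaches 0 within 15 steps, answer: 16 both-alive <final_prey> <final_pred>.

Answer: 16 both-alive 11 8

Derivation:
Step 1: prey: 31+6-7=30; pred: 12+3-2=13
Step 2: prey: 30+6-7=29; pred: 13+3-2=14
Step 3: prey: 29+5-8=26; pred: 14+4-2=16
Step 4: prey: 26+5-8=23; pred: 16+4-3=17
Step 5: prey: 23+4-7=20; pred: 17+3-3=17
Step 6: prey: 20+4-6=18; pred: 17+3-3=17
Step 7: prey: 18+3-6=15; pred: 17+3-3=17
Step 8: prey: 15+3-5=13; pred: 17+2-3=16
Step 9: prey: 13+2-4=11; pred: 16+2-3=15
Step 10: prey: 11+2-3=10; pred: 15+1-3=13
Step 11: prey: 10+2-2=10; pred: 13+1-2=12
Step 12: prey: 10+2-2=10; pred: 12+1-2=11
Step 13: prey: 10+2-2=10; pred: 11+1-2=10
Step 14: prey: 10+2-2=10; pred: 10+1-2=9
Step 15: prey: 10+2-1=11; pred: 9+0-1=8
No extinction within 15 steps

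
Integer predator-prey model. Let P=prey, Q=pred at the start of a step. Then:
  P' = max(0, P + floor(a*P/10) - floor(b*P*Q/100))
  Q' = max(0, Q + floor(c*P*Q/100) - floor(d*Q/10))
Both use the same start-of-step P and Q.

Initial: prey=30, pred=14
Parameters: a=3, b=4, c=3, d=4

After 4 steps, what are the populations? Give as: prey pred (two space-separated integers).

Step 1: prey: 30+9-16=23; pred: 14+12-5=21
Step 2: prey: 23+6-19=10; pred: 21+14-8=27
Step 3: prey: 10+3-10=3; pred: 27+8-10=25
Step 4: prey: 3+0-3=0; pred: 25+2-10=17

Answer: 0 17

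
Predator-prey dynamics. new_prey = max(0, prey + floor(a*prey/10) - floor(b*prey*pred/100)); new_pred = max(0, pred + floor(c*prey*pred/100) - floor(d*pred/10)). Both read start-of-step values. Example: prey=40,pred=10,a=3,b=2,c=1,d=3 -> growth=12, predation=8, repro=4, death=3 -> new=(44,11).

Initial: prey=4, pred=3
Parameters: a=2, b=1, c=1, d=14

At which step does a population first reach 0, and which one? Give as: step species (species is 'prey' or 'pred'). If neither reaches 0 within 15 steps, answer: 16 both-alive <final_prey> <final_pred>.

Step 1: prey: 4+0-0=4; pred: 3+0-4=0
First extinction: pred at step 1

Answer: 1 pred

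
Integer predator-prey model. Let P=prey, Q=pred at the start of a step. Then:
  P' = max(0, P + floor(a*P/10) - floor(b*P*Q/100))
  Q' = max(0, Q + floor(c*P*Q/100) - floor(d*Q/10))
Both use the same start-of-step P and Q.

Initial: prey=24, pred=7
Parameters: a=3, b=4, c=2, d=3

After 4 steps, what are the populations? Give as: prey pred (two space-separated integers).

Step 1: prey: 24+7-6=25; pred: 7+3-2=8
Step 2: prey: 25+7-8=24; pred: 8+4-2=10
Step 3: prey: 24+7-9=22; pred: 10+4-3=11
Step 4: prey: 22+6-9=19; pred: 11+4-3=12

Answer: 19 12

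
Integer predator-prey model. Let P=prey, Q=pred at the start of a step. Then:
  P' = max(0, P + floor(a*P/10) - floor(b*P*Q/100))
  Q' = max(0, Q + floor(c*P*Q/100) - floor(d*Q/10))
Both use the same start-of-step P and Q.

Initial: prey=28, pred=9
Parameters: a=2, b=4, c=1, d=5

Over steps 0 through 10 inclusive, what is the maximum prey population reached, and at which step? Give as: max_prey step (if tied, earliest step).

Answer: 51 10

Derivation:
Step 1: prey: 28+5-10=23; pred: 9+2-4=7
Step 2: prey: 23+4-6=21; pred: 7+1-3=5
Step 3: prey: 21+4-4=21; pred: 5+1-2=4
Step 4: prey: 21+4-3=22; pred: 4+0-2=2
Step 5: prey: 22+4-1=25; pred: 2+0-1=1
Step 6: prey: 25+5-1=29; pred: 1+0-0=1
Step 7: prey: 29+5-1=33; pred: 1+0-0=1
Step 8: prey: 33+6-1=38; pred: 1+0-0=1
Step 9: prey: 38+7-1=44; pred: 1+0-0=1
Step 10: prey: 44+8-1=51; pred: 1+0-0=1
Max prey = 51 at step 10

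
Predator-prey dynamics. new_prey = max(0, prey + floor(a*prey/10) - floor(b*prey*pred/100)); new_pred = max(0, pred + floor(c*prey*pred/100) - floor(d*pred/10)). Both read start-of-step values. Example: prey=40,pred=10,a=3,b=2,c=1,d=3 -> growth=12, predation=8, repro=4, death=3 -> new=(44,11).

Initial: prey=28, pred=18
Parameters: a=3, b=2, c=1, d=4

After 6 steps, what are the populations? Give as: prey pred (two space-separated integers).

Step 1: prey: 28+8-10=26; pred: 18+5-7=16
Step 2: prey: 26+7-8=25; pred: 16+4-6=14
Step 3: prey: 25+7-7=25; pred: 14+3-5=12
Step 4: prey: 25+7-6=26; pred: 12+3-4=11
Step 5: prey: 26+7-5=28; pred: 11+2-4=9
Step 6: prey: 28+8-5=31; pred: 9+2-3=8

Answer: 31 8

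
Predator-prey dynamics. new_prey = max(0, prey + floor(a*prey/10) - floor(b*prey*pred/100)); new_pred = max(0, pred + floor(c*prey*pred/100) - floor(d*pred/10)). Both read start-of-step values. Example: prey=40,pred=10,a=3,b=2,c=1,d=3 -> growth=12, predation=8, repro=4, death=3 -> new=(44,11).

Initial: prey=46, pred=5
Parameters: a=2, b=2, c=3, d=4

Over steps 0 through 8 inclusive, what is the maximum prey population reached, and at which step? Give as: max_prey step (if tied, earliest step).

Step 1: prey: 46+9-4=51; pred: 5+6-2=9
Step 2: prey: 51+10-9=52; pred: 9+13-3=19
Step 3: prey: 52+10-19=43; pred: 19+29-7=41
Step 4: prey: 43+8-35=16; pred: 41+52-16=77
Step 5: prey: 16+3-24=0; pred: 77+36-30=83
Step 6: prey: 0+0-0=0; pred: 83+0-33=50
Step 7: prey: 0+0-0=0; pred: 50+0-20=30
Step 8: prey: 0+0-0=0; pred: 30+0-12=18
Max prey = 52 at step 2

Answer: 52 2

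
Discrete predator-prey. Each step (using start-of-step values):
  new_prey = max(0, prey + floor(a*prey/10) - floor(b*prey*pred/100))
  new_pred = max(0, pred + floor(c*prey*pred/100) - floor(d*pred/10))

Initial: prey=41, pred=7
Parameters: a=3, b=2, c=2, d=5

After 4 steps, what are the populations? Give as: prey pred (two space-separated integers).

Answer: 49 34

Derivation:
Step 1: prey: 41+12-5=48; pred: 7+5-3=9
Step 2: prey: 48+14-8=54; pred: 9+8-4=13
Step 3: prey: 54+16-14=56; pred: 13+14-6=21
Step 4: prey: 56+16-23=49; pred: 21+23-10=34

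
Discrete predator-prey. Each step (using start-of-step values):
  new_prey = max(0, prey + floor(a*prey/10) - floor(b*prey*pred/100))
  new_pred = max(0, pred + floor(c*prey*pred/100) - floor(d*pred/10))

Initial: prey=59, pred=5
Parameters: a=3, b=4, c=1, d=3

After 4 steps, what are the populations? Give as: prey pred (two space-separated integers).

Step 1: prey: 59+17-11=65; pred: 5+2-1=6
Step 2: prey: 65+19-15=69; pred: 6+3-1=8
Step 3: prey: 69+20-22=67; pred: 8+5-2=11
Step 4: prey: 67+20-29=58; pred: 11+7-3=15

Answer: 58 15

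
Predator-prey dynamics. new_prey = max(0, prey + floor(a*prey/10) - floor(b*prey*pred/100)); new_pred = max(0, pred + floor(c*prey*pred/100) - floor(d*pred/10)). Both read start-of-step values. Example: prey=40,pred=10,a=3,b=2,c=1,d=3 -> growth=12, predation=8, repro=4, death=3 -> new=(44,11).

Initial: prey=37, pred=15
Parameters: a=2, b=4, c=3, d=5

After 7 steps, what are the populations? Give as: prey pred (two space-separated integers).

Step 1: prey: 37+7-22=22; pred: 15+16-7=24
Step 2: prey: 22+4-21=5; pred: 24+15-12=27
Step 3: prey: 5+1-5=1; pred: 27+4-13=18
Step 4: prey: 1+0-0=1; pred: 18+0-9=9
Step 5: prey: 1+0-0=1; pred: 9+0-4=5
Step 6: prey: 1+0-0=1; pred: 5+0-2=3
Step 7: prey: 1+0-0=1; pred: 3+0-1=2

Answer: 1 2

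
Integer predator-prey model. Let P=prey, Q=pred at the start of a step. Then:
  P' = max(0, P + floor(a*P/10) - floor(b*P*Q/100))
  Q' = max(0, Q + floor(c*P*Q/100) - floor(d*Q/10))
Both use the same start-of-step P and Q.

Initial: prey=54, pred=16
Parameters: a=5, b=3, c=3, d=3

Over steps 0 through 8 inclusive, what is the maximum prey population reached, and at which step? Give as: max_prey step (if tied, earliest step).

Step 1: prey: 54+27-25=56; pred: 16+25-4=37
Step 2: prey: 56+28-62=22; pred: 37+62-11=88
Step 3: prey: 22+11-58=0; pred: 88+58-26=120
Step 4: prey: 0+0-0=0; pred: 120+0-36=84
Step 5: prey: 0+0-0=0; pred: 84+0-25=59
Step 6: prey: 0+0-0=0; pred: 59+0-17=42
Step 7: prey: 0+0-0=0; pred: 42+0-12=30
Step 8: prey: 0+0-0=0; pred: 30+0-9=21
Max prey = 56 at step 1

Answer: 56 1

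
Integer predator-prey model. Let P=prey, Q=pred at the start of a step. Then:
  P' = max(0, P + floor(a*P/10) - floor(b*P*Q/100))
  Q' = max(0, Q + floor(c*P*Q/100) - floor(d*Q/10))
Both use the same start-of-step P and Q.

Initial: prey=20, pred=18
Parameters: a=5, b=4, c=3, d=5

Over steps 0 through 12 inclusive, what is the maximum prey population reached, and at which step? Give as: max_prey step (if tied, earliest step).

Answer: 62 12

Derivation:
Step 1: prey: 20+10-14=16; pred: 18+10-9=19
Step 2: prey: 16+8-12=12; pred: 19+9-9=19
Step 3: prey: 12+6-9=9; pred: 19+6-9=16
Step 4: prey: 9+4-5=8; pred: 16+4-8=12
Step 5: prey: 8+4-3=9; pred: 12+2-6=8
Step 6: prey: 9+4-2=11; pred: 8+2-4=6
Step 7: prey: 11+5-2=14; pred: 6+1-3=4
Step 8: prey: 14+7-2=19; pred: 4+1-2=3
Step 9: prey: 19+9-2=26; pred: 3+1-1=3
Step 10: prey: 26+13-3=36; pred: 3+2-1=4
Step 11: prey: 36+18-5=49; pred: 4+4-2=6
Step 12: prey: 49+24-11=62; pred: 6+8-3=11
Max prey = 62 at step 12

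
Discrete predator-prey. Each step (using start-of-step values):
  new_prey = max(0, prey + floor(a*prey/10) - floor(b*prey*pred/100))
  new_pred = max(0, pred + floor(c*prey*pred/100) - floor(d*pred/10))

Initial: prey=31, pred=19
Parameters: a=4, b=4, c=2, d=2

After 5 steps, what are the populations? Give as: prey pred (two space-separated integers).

Step 1: prey: 31+12-23=20; pred: 19+11-3=27
Step 2: prey: 20+8-21=7; pred: 27+10-5=32
Step 3: prey: 7+2-8=1; pred: 32+4-6=30
Step 4: prey: 1+0-1=0; pred: 30+0-6=24
Step 5: prey: 0+0-0=0; pred: 24+0-4=20

Answer: 0 20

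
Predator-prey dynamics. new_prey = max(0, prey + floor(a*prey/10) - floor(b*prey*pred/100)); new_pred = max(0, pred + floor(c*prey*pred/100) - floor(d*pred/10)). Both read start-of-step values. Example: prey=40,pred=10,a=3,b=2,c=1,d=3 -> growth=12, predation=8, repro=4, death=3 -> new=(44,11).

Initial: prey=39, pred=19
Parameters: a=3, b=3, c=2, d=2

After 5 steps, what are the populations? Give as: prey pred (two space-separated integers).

Step 1: prey: 39+11-22=28; pred: 19+14-3=30
Step 2: prey: 28+8-25=11; pred: 30+16-6=40
Step 3: prey: 11+3-13=1; pred: 40+8-8=40
Step 4: prey: 1+0-1=0; pred: 40+0-8=32
Step 5: prey: 0+0-0=0; pred: 32+0-6=26

Answer: 0 26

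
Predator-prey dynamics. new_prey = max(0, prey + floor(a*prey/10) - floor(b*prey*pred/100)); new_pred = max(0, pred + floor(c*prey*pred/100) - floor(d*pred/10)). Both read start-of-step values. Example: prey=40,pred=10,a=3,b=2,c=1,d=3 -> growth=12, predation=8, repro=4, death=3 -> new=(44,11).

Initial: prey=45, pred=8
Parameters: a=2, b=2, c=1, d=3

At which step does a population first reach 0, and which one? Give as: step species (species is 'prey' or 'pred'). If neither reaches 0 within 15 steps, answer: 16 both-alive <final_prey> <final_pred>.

Step 1: prey: 45+9-7=47; pred: 8+3-2=9
Step 2: prey: 47+9-8=48; pred: 9+4-2=11
Step 3: prey: 48+9-10=47; pred: 11+5-3=13
Step 4: prey: 47+9-12=44; pred: 13+6-3=16
Step 5: prey: 44+8-14=38; pred: 16+7-4=19
Step 6: prey: 38+7-14=31; pred: 19+7-5=21
Step 7: prey: 31+6-13=24; pred: 21+6-6=21
Step 8: prey: 24+4-10=18; pred: 21+5-6=20
Step 9: prey: 18+3-7=14; pred: 20+3-6=17
Step 10: prey: 14+2-4=12; pred: 17+2-5=14
Step 11: prey: 12+2-3=11; pred: 14+1-4=11
Step 12: prey: 11+2-2=11; pred: 11+1-3=9
Step 13: prey: 11+2-1=12; pred: 9+0-2=7
Step 14: prey: 12+2-1=13; pred: 7+0-2=5
Step 15: prey: 13+2-1=14; pred: 5+0-1=4
No extinction within 15 steps

Answer: 16 both-alive 14 4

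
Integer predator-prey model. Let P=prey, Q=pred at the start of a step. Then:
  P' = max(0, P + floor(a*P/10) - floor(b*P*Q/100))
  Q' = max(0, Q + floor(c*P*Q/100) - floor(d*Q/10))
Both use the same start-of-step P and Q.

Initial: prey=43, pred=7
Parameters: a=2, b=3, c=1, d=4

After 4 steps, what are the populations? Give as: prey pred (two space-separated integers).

Answer: 37 8

Derivation:
Step 1: prey: 43+8-9=42; pred: 7+3-2=8
Step 2: prey: 42+8-10=40; pred: 8+3-3=8
Step 3: prey: 40+8-9=39; pred: 8+3-3=8
Step 4: prey: 39+7-9=37; pred: 8+3-3=8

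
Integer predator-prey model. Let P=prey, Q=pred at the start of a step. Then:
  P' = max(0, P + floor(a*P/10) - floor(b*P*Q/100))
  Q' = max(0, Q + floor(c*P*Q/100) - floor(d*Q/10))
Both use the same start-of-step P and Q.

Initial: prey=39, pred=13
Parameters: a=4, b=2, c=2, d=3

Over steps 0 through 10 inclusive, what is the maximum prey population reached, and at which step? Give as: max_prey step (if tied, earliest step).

Answer: 44 1

Derivation:
Step 1: prey: 39+15-10=44; pred: 13+10-3=20
Step 2: prey: 44+17-17=44; pred: 20+17-6=31
Step 3: prey: 44+17-27=34; pred: 31+27-9=49
Step 4: prey: 34+13-33=14; pred: 49+33-14=68
Step 5: prey: 14+5-19=0; pred: 68+19-20=67
Step 6: prey: 0+0-0=0; pred: 67+0-20=47
Step 7: prey: 0+0-0=0; pred: 47+0-14=33
Step 8: prey: 0+0-0=0; pred: 33+0-9=24
Step 9: prey: 0+0-0=0; pred: 24+0-7=17
Step 10: prey: 0+0-0=0; pred: 17+0-5=12
Max prey = 44 at step 1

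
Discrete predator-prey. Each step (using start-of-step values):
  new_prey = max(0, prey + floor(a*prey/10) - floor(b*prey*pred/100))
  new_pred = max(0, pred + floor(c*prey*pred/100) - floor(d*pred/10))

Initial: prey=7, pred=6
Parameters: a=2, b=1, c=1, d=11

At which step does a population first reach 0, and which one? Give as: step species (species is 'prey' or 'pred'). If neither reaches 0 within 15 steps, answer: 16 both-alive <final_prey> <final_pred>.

Step 1: prey: 7+1-0=8; pred: 6+0-6=0
First extinction: pred at step 1

Answer: 1 pred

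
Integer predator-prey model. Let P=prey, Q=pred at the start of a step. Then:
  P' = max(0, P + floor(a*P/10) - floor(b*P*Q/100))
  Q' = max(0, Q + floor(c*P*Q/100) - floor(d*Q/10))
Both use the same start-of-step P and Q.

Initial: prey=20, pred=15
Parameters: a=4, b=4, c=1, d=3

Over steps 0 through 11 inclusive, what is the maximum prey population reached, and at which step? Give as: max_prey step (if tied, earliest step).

Answer: 50 11

Derivation:
Step 1: prey: 20+8-12=16; pred: 15+3-4=14
Step 2: prey: 16+6-8=14; pred: 14+2-4=12
Step 3: prey: 14+5-6=13; pred: 12+1-3=10
Step 4: prey: 13+5-5=13; pred: 10+1-3=8
Step 5: prey: 13+5-4=14; pred: 8+1-2=7
Step 6: prey: 14+5-3=16; pred: 7+0-2=5
Step 7: prey: 16+6-3=19; pred: 5+0-1=4
Step 8: prey: 19+7-3=23; pred: 4+0-1=3
Step 9: prey: 23+9-2=30; pred: 3+0-0=3
Step 10: prey: 30+12-3=39; pred: 3+0-0=3
Step 11: prey: 39+15-4=50; pred: 3+1-0=4
Max prey = 50 at step 11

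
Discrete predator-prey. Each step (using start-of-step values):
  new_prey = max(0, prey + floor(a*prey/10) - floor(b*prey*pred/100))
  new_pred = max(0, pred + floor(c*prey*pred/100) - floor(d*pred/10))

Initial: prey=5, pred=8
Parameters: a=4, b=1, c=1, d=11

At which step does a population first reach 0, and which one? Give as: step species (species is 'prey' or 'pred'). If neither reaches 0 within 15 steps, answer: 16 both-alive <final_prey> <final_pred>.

Step 1: prey: 5+2-0=7; pred: 8+0-8=0
First extinction: pred at step 1

Answer: 1 pred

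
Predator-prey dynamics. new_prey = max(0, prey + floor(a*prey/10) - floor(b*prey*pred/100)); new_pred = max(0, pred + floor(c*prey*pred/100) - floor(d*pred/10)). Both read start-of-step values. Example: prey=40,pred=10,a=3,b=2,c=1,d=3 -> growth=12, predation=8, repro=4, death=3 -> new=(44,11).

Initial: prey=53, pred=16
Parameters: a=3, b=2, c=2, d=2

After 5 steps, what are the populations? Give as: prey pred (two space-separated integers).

Step 1: prey: 53+15-16=52; pred: 16+16-3=29
Step 2: prey: 52+15-30=37; pred: 29+30-5=54
Step 3: prey: 37+11-39=9; pred: 54+39-10=83
Step 4: prey: 9+2-14=0; pred: 83+14-16=81
Step 5: prey: 0+0-0=0; pred: 81+0-16=65

Answer: 0 65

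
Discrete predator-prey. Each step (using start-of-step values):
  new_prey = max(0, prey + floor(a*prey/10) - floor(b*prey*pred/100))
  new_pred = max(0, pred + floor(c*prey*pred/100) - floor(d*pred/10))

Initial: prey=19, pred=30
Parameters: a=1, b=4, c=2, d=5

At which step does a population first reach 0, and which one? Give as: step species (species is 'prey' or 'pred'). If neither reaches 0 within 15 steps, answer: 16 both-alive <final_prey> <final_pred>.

Answer: 1 prey

Derivation:
Step 1: prey: 19+1-22=0; pred: 30+11-15=26
First extinction: prey at step 1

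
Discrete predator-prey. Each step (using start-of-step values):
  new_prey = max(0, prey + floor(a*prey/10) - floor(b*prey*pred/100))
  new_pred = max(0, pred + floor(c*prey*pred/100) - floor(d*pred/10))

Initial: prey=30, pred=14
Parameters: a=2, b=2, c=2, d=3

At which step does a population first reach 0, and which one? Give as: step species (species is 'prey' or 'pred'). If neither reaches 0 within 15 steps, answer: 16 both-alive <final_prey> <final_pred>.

Step 1: prey: 30+6-8=28; pred: 14+8-4=18
Step 2: prey: 28+5-10=23; pred: 18+10-5=23
Step 3: prey: 23+4-10=17; pred: 23+10-6=27
Step 4: prey: 17+3-9=11; pred: 27+9-8=28
Step 5: prey: 11+2-6=7; pred: 28+6-8=26
Step 6: prey: 7+1-3=5; pred: 26+3-7=22
Step 7: prey: 5+1-2=4; pred: 22+2-6=18
Step 8: prey: 4+0-1=3; pred: 18+1-5=14
Step 9: prey: 3+0-0=3; pred: 14+0-4=10
Step 10: prey: 3+0-0=3; pred: 10+0-3=7
Step 11: prey: 3+0-0=3; pred: 7+0-2=5
Step 12: prey: 3+0-0=3; pred: 5+0-1=4
Step 13: prey: 3+0-0=3; pred: 4+0-1=3
Step 14: prey: 3+0-0=3; pred: 3+0-0=3
Steps 15-15: state stable at prey=3, pred=3 (no change)
No extinction within 15 steps

Answer: 16 both-alive 3 3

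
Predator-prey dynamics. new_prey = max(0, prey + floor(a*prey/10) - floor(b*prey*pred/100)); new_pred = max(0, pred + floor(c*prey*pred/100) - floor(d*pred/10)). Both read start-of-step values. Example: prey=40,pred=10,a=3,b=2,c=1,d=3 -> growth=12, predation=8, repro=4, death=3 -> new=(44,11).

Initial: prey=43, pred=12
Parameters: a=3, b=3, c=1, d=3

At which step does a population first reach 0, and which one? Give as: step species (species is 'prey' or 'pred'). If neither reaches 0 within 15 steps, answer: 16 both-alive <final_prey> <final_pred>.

Answer: 16 both-alive 24 6

Derivation:
Step 1: prey: 43+12-15=40; pred: 12+5-3=14
Step 2: prey: 40+12-16=36; pred: 14+5-4=15
Step 3: prey: 36+10-16=30; pred: 15+5-4=16
Step 4: prey: 30+9-14=25; pred: 16+4-4=16
Step 5: prey: 25+7-12=20; pred: 16+4-4=16
Step 6: prey: 20+6-9=17; pred: 16+3-4=15
Step 7: prey: 17+5-7=15; pred: 15+2-4=13
Step 8: prey: 15+4-5=14; pred: 13+1-3=11
Step 9: prey: 14+4-4=14; pred: 11+1-3=9
Step 10: prey: 14+4-3=15; pred: 9+1-2=8
Step 11: prey: 15+4-3=16; pred: 8+1-2=7
Step 12: prey: 16+4-3=17; pred: 7+1-2=6
Step 13: prey: 17+5-3=19; pred: 6+1-1=6
Step 14: prey: 19+5-3=21; pred: 6+1-1=6
Step 15: prey: 21+6-3=24; pred: 6+1-1=6
No extinction within 15 steps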